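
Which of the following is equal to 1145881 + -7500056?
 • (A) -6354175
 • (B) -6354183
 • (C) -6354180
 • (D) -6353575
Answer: A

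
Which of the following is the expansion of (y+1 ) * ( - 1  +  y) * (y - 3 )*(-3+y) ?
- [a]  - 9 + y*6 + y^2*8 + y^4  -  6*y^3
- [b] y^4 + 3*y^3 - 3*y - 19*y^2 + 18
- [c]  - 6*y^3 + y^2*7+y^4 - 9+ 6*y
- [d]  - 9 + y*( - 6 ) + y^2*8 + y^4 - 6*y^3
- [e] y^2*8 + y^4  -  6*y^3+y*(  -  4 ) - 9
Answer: a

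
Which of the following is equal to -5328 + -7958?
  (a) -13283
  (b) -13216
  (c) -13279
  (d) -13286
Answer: d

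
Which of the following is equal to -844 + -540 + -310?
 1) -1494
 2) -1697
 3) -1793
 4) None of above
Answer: 4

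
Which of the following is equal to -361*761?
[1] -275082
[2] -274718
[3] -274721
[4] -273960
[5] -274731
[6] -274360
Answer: 3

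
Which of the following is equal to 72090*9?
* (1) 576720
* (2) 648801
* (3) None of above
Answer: 3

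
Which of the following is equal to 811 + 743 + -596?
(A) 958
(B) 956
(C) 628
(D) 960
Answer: A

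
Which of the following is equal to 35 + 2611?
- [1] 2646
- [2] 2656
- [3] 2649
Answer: 1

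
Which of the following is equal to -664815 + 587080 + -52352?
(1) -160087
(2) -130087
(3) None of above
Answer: 2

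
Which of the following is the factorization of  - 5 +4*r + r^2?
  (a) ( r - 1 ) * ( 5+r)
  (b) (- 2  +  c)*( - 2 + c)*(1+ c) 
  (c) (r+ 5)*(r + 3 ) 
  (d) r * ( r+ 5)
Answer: a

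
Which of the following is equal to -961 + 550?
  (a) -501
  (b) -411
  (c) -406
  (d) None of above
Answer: b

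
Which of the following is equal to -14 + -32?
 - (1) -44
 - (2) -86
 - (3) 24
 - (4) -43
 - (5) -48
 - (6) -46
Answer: 6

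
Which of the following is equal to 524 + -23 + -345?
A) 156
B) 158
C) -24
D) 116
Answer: A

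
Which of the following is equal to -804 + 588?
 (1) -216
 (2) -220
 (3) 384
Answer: 1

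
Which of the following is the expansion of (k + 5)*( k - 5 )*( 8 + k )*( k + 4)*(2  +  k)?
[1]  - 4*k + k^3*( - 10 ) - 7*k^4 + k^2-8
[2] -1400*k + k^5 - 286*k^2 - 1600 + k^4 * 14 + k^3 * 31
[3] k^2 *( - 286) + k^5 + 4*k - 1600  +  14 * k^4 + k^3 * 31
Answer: 2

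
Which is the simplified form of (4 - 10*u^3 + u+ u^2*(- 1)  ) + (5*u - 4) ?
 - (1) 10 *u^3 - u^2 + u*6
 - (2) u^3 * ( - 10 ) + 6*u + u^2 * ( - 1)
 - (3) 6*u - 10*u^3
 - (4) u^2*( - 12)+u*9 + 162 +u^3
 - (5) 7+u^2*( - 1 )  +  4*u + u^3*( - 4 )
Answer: 2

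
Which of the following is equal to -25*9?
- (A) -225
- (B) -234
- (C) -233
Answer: A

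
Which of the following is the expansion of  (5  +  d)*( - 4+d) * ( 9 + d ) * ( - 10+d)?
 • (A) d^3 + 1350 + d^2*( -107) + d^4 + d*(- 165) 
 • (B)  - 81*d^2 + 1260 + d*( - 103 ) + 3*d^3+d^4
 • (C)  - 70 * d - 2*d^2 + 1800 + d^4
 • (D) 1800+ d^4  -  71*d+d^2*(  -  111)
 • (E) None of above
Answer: E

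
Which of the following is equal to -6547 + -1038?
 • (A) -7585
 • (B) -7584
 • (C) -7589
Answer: A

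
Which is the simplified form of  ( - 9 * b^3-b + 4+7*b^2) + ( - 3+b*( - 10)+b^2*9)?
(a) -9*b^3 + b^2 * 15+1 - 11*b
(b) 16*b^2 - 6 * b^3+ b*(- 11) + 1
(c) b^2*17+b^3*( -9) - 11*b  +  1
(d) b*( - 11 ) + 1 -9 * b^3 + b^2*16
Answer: d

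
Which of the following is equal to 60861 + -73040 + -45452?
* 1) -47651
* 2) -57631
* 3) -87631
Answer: 2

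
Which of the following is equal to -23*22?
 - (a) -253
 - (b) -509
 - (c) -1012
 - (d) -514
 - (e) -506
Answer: e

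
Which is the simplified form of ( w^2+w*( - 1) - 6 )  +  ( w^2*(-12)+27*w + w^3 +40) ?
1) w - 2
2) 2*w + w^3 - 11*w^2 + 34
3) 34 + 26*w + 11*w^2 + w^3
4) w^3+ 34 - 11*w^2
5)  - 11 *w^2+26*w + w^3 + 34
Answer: 5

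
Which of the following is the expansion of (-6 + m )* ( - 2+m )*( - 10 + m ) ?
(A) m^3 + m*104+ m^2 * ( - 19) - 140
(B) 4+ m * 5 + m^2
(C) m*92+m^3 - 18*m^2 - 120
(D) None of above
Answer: C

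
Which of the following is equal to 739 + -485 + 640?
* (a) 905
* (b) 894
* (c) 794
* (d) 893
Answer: b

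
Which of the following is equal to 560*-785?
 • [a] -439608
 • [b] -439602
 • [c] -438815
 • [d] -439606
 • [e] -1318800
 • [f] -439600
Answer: f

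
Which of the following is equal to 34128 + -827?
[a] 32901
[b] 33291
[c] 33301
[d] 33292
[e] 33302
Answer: c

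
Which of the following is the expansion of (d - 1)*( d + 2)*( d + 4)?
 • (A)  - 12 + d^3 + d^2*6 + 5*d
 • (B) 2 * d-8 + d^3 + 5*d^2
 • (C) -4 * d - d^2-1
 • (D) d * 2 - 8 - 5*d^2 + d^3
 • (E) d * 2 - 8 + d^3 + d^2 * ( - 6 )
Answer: B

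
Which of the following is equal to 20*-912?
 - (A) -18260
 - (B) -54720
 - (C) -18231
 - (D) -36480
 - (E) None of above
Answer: E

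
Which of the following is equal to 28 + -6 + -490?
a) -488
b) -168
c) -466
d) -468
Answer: d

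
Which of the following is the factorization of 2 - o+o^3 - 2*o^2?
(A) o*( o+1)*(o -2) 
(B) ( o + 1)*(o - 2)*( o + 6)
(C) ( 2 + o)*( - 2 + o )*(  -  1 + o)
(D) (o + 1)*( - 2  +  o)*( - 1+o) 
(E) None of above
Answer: D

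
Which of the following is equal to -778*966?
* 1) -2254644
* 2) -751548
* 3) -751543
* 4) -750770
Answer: 2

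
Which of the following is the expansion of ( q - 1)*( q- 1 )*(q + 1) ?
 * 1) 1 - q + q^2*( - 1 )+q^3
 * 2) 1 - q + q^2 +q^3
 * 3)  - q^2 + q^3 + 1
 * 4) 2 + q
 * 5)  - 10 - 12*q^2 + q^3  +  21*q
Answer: 1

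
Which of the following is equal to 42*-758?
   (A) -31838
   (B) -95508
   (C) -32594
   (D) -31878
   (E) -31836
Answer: E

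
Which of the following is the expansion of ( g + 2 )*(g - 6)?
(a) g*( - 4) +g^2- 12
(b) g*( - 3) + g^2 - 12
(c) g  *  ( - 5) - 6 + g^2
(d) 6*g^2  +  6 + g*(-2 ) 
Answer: a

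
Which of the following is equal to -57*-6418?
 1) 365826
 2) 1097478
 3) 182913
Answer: 1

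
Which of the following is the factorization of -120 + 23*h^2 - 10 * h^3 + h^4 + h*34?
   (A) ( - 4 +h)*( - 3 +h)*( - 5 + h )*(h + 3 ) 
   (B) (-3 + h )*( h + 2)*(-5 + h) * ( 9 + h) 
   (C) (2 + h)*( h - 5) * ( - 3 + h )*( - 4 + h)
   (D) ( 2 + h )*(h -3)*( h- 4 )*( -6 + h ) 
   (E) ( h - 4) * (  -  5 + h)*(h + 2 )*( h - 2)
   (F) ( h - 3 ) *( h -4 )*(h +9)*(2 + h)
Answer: C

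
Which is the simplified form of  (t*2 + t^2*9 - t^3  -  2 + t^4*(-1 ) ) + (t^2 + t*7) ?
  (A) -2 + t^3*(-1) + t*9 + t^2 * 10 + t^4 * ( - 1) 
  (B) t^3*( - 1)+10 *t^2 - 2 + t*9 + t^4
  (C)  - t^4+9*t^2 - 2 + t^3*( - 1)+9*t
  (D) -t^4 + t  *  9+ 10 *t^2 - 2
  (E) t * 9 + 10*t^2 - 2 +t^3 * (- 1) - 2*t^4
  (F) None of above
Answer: A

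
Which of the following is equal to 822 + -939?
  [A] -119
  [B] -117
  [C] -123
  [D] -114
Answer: B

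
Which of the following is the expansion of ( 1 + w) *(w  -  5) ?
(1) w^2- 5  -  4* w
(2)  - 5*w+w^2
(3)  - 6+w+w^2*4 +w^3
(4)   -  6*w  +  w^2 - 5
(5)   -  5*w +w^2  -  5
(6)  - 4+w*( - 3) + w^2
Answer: 1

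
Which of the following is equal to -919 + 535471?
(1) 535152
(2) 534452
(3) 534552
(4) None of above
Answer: 3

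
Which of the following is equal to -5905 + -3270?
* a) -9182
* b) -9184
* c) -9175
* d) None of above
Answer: c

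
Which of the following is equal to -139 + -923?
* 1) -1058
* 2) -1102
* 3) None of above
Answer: 3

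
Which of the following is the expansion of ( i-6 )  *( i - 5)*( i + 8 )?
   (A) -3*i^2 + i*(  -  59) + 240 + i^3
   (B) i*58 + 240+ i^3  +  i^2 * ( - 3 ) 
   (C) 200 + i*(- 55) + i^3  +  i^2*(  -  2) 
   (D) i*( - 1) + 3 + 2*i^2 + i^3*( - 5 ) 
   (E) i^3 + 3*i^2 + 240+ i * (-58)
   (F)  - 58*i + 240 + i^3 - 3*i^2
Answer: F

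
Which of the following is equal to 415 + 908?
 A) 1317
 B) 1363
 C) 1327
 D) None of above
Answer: D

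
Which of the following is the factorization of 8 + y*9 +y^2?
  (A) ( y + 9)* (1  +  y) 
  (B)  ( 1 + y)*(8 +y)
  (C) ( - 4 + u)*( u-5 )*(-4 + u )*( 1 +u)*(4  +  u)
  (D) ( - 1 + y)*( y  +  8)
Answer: B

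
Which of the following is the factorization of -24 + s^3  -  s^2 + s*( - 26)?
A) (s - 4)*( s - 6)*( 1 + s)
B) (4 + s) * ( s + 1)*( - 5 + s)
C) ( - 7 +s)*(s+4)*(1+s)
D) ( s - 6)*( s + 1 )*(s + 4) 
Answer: D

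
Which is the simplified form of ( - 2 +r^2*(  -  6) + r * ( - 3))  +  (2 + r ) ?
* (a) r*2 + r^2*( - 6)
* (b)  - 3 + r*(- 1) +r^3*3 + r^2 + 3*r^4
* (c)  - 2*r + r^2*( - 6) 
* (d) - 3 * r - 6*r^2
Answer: c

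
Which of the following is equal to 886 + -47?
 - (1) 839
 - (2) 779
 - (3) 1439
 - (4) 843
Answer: 1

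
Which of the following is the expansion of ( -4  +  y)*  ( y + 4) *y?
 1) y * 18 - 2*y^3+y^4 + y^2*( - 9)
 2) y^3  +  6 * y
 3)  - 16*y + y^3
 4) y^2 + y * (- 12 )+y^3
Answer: 3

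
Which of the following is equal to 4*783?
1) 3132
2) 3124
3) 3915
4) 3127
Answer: 1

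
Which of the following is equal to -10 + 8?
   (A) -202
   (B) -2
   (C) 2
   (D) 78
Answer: B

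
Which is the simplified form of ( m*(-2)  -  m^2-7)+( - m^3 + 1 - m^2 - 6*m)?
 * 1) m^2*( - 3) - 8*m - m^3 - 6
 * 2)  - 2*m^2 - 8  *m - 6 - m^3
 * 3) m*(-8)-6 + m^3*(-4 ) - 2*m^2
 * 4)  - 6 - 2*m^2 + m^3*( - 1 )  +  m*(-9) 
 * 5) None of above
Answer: 2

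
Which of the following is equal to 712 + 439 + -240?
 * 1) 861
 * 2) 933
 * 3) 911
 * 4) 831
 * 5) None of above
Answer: 3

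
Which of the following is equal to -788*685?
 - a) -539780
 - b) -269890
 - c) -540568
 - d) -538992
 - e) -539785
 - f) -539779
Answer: a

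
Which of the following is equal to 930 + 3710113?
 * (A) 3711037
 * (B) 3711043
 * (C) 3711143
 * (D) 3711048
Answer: B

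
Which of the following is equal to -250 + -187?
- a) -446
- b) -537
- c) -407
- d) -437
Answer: d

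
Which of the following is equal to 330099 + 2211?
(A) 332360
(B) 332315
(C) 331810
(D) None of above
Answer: D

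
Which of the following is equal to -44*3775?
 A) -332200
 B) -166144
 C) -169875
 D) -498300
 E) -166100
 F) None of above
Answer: E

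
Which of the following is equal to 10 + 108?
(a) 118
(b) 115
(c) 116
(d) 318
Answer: a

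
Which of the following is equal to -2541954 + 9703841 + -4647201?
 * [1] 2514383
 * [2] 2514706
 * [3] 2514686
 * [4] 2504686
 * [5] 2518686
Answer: 3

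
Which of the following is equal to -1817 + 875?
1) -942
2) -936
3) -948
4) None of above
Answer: 1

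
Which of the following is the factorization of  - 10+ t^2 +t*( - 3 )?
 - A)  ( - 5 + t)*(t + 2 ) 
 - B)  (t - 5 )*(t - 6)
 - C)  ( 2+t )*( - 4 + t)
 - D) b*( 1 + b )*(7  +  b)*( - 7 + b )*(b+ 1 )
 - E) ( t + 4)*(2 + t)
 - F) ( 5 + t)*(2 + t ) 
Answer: A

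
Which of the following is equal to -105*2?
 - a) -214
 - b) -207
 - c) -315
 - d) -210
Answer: d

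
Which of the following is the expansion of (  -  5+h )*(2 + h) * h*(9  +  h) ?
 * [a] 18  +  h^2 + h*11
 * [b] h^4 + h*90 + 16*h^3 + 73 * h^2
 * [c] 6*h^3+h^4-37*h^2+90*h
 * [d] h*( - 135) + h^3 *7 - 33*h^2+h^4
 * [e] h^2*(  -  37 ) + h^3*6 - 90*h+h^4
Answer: e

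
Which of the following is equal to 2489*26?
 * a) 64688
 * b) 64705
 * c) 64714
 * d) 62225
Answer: c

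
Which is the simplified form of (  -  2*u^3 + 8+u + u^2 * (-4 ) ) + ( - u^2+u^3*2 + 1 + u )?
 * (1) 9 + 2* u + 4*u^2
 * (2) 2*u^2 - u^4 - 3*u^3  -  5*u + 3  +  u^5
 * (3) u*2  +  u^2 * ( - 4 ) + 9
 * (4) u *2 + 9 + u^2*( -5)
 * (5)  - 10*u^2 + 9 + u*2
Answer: 4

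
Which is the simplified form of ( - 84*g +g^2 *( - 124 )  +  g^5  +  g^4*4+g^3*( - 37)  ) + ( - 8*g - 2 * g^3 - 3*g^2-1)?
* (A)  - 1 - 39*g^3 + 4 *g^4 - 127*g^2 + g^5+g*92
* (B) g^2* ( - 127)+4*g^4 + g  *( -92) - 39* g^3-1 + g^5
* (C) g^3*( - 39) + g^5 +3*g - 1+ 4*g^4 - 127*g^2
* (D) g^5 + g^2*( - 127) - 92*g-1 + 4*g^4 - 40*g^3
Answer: B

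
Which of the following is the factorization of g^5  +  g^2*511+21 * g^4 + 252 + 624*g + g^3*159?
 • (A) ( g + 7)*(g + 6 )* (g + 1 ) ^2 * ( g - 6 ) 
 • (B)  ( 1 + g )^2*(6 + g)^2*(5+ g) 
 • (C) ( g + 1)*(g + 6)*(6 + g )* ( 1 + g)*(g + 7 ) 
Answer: C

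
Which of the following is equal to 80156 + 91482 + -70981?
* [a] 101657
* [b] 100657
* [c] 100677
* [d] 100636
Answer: b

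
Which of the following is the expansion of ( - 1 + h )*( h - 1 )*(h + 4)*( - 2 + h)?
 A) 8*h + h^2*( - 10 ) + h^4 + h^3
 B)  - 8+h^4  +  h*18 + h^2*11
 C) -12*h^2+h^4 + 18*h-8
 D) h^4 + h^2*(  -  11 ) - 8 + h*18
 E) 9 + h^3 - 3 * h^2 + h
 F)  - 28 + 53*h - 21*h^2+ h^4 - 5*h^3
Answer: D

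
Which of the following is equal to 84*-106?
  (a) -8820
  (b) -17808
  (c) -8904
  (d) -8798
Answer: c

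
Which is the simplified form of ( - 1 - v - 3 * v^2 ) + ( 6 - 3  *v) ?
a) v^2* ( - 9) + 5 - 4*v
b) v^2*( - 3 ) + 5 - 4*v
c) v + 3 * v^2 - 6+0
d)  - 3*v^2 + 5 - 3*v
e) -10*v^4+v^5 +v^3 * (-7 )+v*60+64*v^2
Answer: b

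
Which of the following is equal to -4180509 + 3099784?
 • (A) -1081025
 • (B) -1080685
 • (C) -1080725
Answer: C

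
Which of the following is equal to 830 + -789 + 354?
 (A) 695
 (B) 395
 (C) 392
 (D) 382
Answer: B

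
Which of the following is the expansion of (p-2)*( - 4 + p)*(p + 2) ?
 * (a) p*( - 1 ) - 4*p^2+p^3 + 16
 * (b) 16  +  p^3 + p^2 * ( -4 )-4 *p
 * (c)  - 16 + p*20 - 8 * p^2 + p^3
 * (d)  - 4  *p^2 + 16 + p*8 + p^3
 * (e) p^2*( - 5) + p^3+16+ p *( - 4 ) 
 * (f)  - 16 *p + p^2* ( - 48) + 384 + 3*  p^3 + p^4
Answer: b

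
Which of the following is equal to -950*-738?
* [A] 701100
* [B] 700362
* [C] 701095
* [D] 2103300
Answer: A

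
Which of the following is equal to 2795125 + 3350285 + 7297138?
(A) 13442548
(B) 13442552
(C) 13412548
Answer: A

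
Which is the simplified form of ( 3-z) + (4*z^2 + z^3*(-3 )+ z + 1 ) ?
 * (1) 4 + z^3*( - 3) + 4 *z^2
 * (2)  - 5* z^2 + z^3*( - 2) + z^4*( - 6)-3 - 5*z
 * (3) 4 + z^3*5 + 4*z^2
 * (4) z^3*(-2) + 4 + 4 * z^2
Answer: 1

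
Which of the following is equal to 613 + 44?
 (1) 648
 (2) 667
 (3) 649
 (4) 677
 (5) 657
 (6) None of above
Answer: 5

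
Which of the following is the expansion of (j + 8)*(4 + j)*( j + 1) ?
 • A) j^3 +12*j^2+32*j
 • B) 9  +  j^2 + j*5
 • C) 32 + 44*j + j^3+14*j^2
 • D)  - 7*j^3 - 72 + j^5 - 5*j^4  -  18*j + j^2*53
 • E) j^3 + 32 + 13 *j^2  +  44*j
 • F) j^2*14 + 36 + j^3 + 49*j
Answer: E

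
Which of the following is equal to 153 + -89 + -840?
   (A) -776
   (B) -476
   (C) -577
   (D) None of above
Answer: A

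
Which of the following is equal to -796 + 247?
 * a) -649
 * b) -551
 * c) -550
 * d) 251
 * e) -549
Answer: e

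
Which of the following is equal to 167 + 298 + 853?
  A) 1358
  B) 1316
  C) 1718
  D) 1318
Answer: D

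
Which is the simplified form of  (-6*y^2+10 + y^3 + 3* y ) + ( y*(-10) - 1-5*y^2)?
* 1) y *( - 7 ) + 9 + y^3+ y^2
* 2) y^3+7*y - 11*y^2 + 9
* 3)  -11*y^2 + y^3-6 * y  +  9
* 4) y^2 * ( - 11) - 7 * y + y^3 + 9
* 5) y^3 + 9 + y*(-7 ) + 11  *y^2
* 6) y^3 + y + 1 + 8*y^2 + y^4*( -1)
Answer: 4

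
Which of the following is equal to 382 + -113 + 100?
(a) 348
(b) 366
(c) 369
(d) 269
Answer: c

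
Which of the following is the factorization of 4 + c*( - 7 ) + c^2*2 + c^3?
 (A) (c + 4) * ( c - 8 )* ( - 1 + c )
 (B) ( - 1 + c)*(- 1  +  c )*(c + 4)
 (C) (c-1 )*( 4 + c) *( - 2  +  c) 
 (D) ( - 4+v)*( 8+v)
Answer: B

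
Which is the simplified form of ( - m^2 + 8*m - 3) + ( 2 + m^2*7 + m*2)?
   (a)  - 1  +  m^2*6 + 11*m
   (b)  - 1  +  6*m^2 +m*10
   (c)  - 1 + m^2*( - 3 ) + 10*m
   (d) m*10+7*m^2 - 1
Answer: b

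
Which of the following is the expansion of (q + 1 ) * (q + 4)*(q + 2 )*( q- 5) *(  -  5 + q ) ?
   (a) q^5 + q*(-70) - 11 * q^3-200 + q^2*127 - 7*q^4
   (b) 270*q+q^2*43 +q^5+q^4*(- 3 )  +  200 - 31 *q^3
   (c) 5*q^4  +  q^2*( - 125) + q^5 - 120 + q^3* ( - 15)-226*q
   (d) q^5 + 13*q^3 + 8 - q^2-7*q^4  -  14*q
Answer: b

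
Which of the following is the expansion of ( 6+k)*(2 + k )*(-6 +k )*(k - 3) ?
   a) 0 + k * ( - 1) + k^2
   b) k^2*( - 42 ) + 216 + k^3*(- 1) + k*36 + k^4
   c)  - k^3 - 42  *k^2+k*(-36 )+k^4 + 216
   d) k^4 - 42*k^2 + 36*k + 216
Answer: b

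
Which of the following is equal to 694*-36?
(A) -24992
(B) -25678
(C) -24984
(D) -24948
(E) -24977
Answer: C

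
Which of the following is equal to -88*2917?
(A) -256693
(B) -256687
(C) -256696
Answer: C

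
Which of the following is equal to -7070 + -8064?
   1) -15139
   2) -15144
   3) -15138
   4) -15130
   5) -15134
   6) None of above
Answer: 5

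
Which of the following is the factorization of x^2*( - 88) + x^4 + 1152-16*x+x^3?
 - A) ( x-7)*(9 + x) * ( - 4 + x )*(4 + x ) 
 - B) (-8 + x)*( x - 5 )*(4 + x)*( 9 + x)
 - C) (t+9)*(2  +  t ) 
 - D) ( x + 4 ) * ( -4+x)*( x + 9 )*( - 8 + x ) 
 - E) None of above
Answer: D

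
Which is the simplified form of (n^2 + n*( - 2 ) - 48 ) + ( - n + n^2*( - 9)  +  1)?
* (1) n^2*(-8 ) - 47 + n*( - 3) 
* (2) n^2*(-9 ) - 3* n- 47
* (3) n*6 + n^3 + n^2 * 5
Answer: 1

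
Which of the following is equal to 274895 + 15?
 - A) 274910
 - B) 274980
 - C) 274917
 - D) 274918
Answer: A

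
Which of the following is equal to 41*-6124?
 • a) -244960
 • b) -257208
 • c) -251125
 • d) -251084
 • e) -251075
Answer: d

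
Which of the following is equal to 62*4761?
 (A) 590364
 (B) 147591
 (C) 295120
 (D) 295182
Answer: D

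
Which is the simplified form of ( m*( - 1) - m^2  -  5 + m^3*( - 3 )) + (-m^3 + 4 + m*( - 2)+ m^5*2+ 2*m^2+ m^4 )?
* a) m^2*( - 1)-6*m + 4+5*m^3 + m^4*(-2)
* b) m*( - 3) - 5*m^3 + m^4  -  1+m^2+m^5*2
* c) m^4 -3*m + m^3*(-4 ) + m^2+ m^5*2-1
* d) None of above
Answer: c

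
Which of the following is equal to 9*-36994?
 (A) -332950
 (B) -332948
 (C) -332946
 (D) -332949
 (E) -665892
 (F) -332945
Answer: C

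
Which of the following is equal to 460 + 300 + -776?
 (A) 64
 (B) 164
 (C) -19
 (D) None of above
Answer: D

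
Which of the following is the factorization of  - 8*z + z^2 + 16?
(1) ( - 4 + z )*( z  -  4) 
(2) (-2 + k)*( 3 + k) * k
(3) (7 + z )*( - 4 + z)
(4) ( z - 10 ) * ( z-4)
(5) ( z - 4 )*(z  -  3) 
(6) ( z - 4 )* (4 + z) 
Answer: 1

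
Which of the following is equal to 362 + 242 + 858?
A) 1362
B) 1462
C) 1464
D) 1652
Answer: B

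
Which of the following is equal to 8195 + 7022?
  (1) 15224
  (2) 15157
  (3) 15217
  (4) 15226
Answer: 3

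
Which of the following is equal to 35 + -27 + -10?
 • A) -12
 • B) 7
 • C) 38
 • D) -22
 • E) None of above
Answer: E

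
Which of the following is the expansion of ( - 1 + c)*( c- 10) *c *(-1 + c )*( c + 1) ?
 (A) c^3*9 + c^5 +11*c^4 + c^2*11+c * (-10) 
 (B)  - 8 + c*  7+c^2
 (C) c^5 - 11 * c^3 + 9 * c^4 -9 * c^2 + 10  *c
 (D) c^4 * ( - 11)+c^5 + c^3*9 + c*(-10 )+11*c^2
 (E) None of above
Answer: D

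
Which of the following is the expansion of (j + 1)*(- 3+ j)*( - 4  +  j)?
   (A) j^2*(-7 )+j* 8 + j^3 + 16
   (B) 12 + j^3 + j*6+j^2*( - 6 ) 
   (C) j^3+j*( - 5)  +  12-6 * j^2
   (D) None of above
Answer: D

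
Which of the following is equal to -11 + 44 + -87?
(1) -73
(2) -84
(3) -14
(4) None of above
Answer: 4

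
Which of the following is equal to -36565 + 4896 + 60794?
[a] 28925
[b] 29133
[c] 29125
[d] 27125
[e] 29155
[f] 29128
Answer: c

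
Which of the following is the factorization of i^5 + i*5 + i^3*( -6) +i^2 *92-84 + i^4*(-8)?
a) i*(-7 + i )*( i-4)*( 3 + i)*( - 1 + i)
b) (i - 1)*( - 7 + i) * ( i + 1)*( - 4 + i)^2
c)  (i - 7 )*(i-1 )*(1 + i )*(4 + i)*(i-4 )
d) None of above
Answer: d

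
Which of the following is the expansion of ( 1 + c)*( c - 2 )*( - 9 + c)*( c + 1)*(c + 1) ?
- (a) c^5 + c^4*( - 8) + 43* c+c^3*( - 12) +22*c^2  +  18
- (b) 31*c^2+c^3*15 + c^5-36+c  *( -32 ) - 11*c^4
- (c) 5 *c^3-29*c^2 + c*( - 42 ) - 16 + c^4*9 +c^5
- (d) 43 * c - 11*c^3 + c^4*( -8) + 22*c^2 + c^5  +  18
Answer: a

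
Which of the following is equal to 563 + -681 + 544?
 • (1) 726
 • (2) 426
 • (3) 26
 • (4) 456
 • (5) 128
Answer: 2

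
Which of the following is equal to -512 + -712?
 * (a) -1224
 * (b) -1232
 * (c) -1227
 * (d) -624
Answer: a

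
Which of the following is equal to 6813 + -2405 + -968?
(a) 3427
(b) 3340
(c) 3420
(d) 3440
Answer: d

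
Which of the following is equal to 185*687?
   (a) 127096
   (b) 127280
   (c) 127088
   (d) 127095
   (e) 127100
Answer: d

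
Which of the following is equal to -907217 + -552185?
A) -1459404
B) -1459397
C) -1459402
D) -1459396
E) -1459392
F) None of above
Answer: C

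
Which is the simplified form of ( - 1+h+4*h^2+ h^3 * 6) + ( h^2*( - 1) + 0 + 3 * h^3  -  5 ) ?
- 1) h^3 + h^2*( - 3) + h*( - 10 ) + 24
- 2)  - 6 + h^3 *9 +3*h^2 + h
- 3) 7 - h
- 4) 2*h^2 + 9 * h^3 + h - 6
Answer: 2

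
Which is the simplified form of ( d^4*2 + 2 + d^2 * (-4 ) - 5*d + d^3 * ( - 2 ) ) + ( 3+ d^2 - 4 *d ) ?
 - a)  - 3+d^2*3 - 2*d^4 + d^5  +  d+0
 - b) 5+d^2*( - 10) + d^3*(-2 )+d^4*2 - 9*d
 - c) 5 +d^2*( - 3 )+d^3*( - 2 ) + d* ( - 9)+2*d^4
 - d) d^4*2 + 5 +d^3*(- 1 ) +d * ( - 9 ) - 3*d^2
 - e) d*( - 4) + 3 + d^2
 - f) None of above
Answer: c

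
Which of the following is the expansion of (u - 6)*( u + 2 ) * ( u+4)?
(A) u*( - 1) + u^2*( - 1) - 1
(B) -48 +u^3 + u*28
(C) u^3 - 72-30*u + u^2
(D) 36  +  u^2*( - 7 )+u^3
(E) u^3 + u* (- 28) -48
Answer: E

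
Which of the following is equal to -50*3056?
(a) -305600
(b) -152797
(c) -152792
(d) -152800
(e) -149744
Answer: d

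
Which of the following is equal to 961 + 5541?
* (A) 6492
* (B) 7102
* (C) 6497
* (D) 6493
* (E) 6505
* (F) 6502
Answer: F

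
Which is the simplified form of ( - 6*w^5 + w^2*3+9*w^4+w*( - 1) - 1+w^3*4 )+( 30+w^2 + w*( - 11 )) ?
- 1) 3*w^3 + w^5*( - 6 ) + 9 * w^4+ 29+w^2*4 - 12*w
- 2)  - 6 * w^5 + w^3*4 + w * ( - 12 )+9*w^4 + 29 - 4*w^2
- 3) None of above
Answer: 3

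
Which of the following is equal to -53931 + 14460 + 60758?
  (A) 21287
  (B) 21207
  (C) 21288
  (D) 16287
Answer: A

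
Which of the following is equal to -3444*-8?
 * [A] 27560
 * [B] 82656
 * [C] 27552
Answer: C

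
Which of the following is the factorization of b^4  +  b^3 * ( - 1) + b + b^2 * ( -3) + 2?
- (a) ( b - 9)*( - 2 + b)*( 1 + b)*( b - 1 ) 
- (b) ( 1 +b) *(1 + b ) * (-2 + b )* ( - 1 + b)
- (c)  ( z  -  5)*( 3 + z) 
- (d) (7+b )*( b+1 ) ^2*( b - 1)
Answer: b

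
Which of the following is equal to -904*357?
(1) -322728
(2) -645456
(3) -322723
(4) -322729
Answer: 1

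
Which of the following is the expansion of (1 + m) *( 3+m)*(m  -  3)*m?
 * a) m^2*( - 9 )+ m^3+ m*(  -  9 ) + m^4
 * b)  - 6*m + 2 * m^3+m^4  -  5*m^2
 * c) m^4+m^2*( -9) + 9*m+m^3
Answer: a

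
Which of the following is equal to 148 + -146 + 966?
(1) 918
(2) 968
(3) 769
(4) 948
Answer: 2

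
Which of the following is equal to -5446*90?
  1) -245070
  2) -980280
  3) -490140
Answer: 3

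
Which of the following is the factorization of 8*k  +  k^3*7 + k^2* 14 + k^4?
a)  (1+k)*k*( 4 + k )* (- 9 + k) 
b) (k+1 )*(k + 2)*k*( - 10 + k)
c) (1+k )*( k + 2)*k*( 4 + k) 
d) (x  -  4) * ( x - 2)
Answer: c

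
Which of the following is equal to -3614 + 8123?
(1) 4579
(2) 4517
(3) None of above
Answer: 3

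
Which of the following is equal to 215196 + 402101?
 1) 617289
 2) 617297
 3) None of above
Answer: 2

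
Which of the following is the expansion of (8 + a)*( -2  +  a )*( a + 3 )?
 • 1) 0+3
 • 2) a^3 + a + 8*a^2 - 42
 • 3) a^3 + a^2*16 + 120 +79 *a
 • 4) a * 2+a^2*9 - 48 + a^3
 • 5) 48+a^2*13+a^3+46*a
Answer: 4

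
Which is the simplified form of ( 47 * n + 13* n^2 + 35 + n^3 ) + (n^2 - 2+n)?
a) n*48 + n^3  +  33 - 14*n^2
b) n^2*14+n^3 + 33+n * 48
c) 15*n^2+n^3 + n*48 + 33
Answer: b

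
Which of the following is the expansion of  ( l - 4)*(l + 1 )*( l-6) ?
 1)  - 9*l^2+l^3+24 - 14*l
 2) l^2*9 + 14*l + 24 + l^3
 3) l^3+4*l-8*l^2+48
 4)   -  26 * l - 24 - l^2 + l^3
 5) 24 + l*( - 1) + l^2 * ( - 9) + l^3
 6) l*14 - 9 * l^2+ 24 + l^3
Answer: 6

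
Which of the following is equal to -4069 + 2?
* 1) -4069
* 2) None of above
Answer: 2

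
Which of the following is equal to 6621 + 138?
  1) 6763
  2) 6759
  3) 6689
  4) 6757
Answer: 2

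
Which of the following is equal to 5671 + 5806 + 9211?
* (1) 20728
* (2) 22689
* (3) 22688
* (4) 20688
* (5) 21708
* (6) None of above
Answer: 4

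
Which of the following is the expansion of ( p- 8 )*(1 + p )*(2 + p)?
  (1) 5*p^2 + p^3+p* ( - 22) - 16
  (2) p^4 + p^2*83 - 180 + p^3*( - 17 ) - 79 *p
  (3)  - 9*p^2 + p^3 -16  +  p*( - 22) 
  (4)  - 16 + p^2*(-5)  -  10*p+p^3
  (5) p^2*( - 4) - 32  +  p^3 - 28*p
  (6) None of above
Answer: 6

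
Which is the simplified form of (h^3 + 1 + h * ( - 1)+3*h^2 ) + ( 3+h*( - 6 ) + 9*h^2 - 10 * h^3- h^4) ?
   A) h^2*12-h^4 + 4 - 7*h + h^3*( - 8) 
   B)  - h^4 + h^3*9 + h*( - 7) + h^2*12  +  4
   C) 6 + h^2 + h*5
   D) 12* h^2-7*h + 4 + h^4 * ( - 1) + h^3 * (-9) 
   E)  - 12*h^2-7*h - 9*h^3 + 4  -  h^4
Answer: D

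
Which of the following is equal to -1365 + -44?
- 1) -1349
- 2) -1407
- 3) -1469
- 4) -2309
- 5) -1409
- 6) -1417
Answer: 5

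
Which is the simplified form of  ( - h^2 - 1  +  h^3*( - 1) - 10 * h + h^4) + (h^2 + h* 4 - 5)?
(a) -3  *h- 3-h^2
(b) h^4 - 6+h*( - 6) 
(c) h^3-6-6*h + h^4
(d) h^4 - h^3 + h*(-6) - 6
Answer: d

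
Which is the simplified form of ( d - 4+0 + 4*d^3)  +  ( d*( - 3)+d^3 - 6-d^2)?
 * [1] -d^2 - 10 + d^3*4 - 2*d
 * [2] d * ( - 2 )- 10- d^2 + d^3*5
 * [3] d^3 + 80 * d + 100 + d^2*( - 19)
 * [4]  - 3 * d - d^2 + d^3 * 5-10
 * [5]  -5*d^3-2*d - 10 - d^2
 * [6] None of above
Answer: 2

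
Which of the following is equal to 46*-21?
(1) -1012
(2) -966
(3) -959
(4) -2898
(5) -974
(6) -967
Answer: 2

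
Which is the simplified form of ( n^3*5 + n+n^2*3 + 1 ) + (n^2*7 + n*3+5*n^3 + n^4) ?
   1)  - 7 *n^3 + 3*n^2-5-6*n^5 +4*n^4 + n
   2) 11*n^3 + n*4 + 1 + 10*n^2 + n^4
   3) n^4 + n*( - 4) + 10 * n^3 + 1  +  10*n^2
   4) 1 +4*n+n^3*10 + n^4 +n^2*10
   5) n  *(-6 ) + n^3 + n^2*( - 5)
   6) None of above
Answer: 4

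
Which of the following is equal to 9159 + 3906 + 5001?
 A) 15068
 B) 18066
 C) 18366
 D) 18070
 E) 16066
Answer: B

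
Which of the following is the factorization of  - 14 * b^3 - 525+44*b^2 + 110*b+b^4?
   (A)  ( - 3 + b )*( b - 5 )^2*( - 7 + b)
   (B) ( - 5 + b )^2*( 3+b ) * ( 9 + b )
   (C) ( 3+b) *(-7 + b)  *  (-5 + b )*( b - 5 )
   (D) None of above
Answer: C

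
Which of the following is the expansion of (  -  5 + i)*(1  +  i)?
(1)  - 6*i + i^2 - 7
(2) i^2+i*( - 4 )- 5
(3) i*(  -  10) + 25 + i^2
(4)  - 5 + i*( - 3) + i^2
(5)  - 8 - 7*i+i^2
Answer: 2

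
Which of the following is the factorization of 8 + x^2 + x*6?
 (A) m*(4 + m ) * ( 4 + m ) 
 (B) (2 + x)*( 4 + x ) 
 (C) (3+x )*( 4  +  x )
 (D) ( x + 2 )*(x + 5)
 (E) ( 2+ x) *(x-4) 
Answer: B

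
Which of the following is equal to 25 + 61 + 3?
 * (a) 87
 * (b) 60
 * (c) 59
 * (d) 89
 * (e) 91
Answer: d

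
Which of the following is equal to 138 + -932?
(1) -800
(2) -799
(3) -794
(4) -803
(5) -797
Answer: 3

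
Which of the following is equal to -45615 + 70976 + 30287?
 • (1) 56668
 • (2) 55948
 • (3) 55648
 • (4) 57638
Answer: 3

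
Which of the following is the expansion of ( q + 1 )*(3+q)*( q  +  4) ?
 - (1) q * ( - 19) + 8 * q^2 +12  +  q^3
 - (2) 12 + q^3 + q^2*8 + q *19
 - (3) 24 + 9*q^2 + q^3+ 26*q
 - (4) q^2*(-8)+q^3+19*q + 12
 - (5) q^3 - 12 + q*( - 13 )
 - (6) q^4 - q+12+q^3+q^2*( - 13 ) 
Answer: 2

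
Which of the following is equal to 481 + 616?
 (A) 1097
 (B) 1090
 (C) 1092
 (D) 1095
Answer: A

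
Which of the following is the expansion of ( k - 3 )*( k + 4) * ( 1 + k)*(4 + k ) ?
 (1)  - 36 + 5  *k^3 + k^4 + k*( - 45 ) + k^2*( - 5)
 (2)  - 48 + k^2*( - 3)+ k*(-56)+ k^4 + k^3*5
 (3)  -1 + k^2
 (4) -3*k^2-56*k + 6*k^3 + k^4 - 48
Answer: 4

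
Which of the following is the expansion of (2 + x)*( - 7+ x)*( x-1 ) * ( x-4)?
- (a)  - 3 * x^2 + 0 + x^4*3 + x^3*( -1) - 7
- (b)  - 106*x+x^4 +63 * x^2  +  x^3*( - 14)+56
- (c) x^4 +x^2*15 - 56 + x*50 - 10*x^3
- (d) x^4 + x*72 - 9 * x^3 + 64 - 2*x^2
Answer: c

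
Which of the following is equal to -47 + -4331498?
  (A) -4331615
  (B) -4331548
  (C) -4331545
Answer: C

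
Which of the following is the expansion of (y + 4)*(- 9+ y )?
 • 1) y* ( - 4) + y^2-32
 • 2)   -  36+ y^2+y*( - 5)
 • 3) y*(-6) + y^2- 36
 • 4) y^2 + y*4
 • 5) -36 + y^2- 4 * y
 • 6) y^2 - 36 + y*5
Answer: 2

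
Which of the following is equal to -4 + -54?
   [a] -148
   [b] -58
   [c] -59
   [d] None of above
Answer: b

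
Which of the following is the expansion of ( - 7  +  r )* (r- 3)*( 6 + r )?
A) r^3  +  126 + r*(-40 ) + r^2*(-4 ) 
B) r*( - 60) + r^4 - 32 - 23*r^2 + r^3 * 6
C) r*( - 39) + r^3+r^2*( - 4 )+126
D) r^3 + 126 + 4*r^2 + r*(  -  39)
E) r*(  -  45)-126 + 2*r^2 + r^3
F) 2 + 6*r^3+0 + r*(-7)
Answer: C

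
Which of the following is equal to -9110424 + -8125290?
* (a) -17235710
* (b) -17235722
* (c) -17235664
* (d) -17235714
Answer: d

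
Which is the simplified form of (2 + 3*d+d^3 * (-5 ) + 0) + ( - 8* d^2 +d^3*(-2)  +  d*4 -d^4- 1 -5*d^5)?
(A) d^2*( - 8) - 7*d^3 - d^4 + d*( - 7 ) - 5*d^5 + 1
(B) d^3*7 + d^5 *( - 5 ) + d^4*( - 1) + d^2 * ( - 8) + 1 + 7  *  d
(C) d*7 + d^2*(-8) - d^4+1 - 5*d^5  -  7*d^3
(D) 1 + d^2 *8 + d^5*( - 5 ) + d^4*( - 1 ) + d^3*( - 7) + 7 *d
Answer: C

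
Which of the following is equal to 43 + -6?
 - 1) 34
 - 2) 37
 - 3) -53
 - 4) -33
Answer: 2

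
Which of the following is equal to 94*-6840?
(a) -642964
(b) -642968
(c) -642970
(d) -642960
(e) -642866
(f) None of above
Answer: d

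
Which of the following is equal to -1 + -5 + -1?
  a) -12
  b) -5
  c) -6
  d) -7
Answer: d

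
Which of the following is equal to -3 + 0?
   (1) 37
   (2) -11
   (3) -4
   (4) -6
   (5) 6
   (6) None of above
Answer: 6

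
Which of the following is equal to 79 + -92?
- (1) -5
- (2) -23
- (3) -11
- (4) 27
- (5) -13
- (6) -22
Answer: 5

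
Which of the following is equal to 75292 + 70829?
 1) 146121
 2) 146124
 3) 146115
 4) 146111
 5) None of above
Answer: 1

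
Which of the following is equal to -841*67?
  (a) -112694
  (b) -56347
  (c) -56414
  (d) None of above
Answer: b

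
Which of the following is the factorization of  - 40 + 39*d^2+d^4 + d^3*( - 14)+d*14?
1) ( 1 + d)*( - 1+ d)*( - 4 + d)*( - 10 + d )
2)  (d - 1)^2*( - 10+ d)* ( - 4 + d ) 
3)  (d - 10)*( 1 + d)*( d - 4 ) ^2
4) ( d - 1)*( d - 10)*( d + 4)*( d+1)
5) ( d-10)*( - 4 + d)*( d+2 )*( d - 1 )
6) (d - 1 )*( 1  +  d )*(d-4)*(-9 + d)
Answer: 1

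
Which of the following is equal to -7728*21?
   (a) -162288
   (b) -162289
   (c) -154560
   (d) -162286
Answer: a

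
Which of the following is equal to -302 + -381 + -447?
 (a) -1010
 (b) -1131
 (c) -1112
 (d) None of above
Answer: d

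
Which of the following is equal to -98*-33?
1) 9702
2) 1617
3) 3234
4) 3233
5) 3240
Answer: 3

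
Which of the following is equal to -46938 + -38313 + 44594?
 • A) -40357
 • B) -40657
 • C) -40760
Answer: B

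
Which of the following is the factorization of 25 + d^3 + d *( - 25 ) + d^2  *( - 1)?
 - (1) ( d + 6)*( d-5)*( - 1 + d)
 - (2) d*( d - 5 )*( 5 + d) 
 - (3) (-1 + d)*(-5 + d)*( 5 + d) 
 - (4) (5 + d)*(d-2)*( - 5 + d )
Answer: 3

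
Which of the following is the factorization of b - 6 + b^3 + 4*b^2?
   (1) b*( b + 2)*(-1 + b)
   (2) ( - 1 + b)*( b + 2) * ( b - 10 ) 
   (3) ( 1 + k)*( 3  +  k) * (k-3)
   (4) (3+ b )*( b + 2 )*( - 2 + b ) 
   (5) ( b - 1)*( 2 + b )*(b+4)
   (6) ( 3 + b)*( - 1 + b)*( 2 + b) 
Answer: 6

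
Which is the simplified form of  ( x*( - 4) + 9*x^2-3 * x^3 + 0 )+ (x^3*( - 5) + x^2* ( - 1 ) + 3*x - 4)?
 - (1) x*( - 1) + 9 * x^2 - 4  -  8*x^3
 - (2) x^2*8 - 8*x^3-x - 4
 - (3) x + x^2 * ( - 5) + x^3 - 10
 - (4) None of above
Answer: 2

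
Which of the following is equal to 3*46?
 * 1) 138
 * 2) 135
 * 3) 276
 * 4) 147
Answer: 1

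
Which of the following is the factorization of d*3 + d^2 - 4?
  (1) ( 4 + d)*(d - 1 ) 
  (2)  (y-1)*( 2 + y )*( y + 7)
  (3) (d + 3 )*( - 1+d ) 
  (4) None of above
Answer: 1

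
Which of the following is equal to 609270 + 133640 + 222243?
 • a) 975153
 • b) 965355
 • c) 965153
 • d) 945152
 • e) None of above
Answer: c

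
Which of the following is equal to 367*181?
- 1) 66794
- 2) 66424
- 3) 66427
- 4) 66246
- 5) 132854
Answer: 3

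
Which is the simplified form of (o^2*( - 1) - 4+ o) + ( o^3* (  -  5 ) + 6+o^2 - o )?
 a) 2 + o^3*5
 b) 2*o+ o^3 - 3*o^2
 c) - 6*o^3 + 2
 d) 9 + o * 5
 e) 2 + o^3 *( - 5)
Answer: e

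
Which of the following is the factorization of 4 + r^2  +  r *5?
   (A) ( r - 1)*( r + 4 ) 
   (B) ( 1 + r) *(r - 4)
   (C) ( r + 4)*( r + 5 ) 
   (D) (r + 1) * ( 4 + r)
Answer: D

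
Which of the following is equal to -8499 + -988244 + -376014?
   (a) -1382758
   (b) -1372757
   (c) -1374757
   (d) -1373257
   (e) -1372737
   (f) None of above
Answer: b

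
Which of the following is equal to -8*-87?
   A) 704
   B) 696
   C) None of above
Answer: B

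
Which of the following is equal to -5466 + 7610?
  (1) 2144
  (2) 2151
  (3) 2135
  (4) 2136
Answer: 1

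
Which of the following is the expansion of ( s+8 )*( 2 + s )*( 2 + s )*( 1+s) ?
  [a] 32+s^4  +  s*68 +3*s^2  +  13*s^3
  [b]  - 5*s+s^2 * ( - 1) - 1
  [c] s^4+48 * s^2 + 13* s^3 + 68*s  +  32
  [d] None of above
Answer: c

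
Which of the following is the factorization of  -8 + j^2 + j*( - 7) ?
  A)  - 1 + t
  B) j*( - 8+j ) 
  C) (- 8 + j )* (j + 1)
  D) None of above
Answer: C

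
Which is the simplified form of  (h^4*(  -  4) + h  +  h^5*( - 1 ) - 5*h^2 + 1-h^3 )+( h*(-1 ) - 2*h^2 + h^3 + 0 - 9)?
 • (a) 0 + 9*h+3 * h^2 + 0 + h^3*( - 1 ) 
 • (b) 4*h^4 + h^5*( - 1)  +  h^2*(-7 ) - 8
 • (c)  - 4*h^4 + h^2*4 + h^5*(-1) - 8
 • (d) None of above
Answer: d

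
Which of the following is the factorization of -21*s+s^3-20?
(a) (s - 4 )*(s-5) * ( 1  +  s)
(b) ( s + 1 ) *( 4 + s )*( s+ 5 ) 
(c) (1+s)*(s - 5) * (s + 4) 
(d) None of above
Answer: c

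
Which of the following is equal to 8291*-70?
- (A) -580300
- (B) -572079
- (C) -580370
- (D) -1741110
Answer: C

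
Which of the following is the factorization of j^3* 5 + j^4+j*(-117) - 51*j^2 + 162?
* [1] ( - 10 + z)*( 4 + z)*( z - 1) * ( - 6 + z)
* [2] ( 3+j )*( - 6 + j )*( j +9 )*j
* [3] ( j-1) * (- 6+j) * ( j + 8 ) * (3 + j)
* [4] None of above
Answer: 4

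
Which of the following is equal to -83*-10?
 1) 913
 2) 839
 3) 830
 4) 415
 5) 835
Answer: 3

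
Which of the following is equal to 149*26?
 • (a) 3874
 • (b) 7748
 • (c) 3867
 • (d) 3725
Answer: a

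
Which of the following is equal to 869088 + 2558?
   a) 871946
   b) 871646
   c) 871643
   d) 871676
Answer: b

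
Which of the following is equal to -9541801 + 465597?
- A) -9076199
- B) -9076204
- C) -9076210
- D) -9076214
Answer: B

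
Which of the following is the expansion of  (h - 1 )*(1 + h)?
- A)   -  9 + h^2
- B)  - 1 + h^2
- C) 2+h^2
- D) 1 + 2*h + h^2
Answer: B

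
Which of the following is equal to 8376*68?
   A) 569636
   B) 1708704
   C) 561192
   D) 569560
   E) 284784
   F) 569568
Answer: F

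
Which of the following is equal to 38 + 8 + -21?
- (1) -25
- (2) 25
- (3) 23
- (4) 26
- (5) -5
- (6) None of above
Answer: 2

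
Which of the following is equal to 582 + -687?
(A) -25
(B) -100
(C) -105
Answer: C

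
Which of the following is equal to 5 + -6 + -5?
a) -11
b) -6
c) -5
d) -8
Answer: b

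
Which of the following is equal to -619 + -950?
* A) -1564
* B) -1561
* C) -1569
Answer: C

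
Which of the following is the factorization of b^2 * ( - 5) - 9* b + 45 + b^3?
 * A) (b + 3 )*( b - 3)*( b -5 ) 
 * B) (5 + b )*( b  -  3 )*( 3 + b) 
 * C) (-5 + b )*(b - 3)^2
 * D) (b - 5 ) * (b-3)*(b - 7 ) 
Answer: A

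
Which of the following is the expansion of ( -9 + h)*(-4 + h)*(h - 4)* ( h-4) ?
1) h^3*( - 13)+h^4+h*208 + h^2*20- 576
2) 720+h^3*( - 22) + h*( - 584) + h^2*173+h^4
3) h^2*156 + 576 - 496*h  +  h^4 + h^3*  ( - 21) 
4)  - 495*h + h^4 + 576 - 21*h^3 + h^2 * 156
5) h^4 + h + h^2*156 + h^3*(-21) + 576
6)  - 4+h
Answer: 3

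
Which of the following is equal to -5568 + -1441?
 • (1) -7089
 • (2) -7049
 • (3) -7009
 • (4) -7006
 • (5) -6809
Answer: 3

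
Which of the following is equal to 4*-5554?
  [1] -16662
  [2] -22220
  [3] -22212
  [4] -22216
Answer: 4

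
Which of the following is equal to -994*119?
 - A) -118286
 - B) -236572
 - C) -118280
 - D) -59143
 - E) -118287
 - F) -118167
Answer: A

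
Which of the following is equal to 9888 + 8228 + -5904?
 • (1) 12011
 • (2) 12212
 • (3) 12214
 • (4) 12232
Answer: 2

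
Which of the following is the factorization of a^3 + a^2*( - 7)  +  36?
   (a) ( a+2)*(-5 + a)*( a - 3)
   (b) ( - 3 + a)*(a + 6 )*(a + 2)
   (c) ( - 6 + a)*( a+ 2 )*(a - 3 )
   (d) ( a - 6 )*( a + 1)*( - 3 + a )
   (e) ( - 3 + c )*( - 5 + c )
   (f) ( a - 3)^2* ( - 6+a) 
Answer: c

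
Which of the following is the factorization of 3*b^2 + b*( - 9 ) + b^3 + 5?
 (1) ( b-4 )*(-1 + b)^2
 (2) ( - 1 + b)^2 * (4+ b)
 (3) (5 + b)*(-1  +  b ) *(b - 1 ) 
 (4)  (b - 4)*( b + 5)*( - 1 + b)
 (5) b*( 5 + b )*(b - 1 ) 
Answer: 3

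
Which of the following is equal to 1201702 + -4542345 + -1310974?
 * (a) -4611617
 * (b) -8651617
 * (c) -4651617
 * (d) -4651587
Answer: c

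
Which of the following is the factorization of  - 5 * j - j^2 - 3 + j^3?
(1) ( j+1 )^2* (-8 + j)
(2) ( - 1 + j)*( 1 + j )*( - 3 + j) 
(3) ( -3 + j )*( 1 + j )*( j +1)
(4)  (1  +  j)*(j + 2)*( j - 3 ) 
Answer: 3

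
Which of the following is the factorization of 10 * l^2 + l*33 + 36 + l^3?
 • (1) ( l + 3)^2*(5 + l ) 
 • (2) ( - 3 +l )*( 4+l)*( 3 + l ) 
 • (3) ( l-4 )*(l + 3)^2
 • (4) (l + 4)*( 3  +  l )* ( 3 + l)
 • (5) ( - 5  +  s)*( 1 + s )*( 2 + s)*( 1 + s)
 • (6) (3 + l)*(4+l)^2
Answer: 4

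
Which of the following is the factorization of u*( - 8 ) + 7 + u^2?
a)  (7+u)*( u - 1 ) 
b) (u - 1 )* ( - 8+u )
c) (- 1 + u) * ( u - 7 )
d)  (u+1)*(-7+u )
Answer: c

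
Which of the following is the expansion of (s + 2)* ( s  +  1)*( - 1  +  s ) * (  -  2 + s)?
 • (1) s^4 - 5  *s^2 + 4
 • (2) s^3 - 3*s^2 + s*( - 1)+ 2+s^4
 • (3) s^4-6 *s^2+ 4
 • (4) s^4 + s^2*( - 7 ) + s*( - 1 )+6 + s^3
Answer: 1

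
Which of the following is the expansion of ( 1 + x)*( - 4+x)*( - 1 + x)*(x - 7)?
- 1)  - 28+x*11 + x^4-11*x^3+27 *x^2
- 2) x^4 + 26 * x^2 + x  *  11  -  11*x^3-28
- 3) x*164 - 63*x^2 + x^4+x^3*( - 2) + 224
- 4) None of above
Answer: 1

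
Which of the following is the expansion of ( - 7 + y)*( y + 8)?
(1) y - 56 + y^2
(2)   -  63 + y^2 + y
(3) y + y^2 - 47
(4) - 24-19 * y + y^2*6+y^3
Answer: 1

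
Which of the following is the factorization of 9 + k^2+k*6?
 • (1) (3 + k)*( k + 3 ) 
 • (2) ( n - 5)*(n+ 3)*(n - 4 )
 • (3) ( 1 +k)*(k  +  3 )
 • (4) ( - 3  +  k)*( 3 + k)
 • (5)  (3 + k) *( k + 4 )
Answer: 1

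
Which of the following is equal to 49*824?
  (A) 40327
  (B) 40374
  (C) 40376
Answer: C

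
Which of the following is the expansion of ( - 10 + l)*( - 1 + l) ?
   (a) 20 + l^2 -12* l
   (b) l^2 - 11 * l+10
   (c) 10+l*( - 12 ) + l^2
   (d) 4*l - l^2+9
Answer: b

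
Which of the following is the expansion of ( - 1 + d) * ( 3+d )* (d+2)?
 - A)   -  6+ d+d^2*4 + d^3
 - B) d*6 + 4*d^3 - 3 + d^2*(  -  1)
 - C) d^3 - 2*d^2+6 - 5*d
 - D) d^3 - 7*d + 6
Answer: A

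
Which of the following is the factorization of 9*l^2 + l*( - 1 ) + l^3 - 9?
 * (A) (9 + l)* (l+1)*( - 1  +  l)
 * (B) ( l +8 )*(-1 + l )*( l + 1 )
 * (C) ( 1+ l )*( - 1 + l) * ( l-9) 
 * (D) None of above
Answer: A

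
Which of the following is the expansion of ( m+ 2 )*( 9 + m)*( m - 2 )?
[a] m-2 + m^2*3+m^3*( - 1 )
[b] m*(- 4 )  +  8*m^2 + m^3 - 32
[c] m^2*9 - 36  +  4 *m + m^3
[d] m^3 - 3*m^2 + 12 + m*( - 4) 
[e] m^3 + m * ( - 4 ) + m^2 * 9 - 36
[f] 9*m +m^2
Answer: e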